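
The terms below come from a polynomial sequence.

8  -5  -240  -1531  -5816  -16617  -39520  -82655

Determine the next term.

-13, -235, -1291, -4285, -10801, -22903, -43135
-222, -1056, -2994, -6516, -12102, -20232
-834, -1938, -3522, -5586, -8130
-1104, -1584, -2064, -2544
-480, -480, -480
The fifth differences are constant (-480).
-2544 − 480 = -3024;  -8130 − 3024 = -11154;  -20232 − 11154 = -31386;  -43135 − 31386 = -74521;  -82655 − 74521 = -157176

-157176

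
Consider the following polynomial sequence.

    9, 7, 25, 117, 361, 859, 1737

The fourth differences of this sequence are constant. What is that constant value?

24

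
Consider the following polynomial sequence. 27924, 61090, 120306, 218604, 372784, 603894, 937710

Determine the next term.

33166, 59216, 98298, 154180, 231110, 333816
26050, 39082, 55882, 76930, 102706
13032, 16800, 21048, 25776
3768, 4248, 4728
480, 480
Constant fifth difference = 480, so extend:
4728 + 480 = 5208;  25776 + 5208 = 30984;  102706 + 30984 = 133690;  333816 + 133690 = 467506;  937710 + 467506 = 1405216

1405216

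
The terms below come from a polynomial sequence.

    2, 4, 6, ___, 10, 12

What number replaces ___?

8

Using the first 3 terms:
First differences: 2, 2
Constant first difference = 2.
Extend forward: 6 + 2 = 8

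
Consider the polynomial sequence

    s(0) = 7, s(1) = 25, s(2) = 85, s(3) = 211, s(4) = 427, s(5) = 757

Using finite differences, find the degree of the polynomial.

D1: 18, 60, 126, 216, 330
D2: 42, 66, 90, 114
D3: 24, 24, 24
The third differences are constant, so the polynomial has degree 3.

3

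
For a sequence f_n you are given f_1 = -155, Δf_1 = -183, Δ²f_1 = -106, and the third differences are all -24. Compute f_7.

-3323

Build the table forward from the leading diagonal:
Third differences: -24, -24, -24, -24, -24, -24, -24
Second differences: -106, -130, -154, -178, -202, -226, -250
First differences: -183, -289, -419, -573, -751, -953, -1179
f: -155, -338, -627, -1046, -1619, -2370, -3323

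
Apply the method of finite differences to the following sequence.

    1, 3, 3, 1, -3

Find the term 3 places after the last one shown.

Δ: 2, 0, -2, -4
Δ²: -2, -2, -2
Second differences constant at -2.
-4 − 2 = -6;  -3 − 6 = -9
-6 − 2 = -8;  -9 − 8 = -17
-8 − 2 = -10;  -17 − 10 = -27

-27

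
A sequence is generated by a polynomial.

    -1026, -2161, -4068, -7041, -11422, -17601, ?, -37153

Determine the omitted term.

-26016

Using the first 6 terms:
First differences: -1135  -1907  -2973  -4381  -6179
Second differences: -772  -1066  -1408  -1798
Third differences: -294  -342  -390
Fourth differences: -48  -48
Constant fourth difference = -48.
Extend forward: -390 − 48 = -438;  -1798 − 438 = -2236;  -6179 − 2236 = -8415;  -17601 − 8415 = -26016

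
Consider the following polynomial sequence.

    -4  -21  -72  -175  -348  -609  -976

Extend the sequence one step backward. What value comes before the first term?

-3

D1: -17  -51  -103  -173  -261  -367
D2: -34  -52  -70  -88  -106
D3: -18  -18  -18  -18
The third differences are constant at -18.
Work back: -34 + 18 = -16;  -17 + 16 = -1;  -4 + 1 = -3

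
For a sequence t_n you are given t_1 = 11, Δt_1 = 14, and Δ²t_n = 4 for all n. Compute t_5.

Build the table forward from the leading diagonal:
D2: 4  4  4  4  4
D1: 14  18  22  26  30
t: 11  25  43  65  91

91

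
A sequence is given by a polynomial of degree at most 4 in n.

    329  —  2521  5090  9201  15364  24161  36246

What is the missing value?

1056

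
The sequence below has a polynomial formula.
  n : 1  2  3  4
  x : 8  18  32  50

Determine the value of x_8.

162

Δ: 10  14  18
Δ²: 4  4
The second differences are constant (4).
18 + 4 = 22;  50 + 22 = 72
22 + 4 = 26;  72 + 26 = 98
26 + 4 = 30;  98 + 30 = 128
30 + 4 = 34;  128 + 34 = 162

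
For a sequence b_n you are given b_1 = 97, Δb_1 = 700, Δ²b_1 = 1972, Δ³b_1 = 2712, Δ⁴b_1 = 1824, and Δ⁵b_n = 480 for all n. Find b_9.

367345

Build the table forward from the leading diagonal:
Δ⁵: 480  480  480  480  480  480  480  480  480
Δ⁴: 1824  2304  2784  3264  3744  4224  4704  5184  5664
Δ³: 2712  4536  6840  9624  12888  16632  20856  25560  30744
Δ²: 1972  4684  9220  16060  25684  38572  55204  76060  101620
Δ: 700  2672  7356  16576  32636  58320  96892  152096  228156
b: 97  797  3469  10825  27401  60037  118357  215249  367345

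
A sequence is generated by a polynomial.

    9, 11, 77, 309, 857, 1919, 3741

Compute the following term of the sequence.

D1: 2, 66, 232, 548, 1062, 1822
D2: 64, 166, 316, 514, 760
D3: 102, 150, 198, 246
D4: 48, 48, 48
Fourth differences constant at 48.
246 + 48 = 294;  760 + 294 = 1054;  1822 + 1054 = 2876;  3741 + 2876 = 6617

6617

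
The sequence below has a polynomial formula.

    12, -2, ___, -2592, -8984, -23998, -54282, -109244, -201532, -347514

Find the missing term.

-454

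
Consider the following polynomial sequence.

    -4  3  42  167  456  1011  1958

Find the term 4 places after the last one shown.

13026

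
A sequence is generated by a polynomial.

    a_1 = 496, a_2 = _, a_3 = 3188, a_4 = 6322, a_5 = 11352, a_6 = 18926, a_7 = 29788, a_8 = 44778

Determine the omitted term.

Using the last 6 terms:
3134, 5030, 7574, 10862, 14990
1896, 2544, 3288, 4128
648, 744, 840
96, 96
Constant fourth difference = 96.
Extend backward: 648 − 96 = 552;  1896 − 552 = 1344;  3134 − 1344 = 1790;  3188 − 1790 = 1398

1398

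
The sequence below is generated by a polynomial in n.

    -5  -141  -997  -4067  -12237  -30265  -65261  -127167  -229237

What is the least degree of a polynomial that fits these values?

Δ: -136, -856, -3070, -8170, -18028, -34996, -61906, -102070
Δ²: -720, -2214, -5100, -9858, -16968, -26910, -40164
Δ³: -1494, -2886, -4758, -7110, -9942, -13254
Δ⁴: -1392, -1872, -2352, -2832, -3312
Δ⁵: -480, -480, -480, -480
The fifth differences are constant, so the polynomial has degree 5.

5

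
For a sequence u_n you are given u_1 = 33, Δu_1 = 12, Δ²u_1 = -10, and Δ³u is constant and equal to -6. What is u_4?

33

Build the table forward from the leading diagonal:
Third differences: -6, -6, -6, -6
Second differences: -10, -16, -22, -28
First differences: 12, 2, -14, -36
u: 33, 45, 47, 33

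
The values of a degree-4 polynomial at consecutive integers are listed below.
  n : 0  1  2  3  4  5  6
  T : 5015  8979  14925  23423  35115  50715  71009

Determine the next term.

96855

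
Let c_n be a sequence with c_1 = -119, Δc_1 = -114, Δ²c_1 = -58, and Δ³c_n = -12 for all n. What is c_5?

-971

Build the table forward from the leading diagonal:
D3: -12  -12  -12  -12  -12
D2: -58  -70  -82  -94  -106
D1: -114  -172  -242  -324  -418
c: -119  -233  -405  -647  -971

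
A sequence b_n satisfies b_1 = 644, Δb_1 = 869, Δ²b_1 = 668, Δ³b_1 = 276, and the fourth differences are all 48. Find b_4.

Build the table forward from the leading diagonal:
Fourth differences: 48  48  48  48
Third differences: 276  324  372  420
Second differences: 668  944  1268  1640
First differences: 869  1537  2481  3749
b: 644  1513  3050  5531

5531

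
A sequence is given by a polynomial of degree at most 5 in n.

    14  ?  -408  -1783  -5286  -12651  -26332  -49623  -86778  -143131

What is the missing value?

-27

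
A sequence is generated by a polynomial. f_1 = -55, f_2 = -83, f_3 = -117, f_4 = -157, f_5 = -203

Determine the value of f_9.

First differences: -28, -34, -40, -46
Second differences: -6, -6, -6
Second differences constant at -6.
-46 − 6 = -52;  -203 − 52 = -255
-52 − 6 = -58;  -255 − 58 = -313
-58 − 6 = -64;  -313 − 64 = -377
-64 − 6 = -70;  -377 − 70 = -447

-447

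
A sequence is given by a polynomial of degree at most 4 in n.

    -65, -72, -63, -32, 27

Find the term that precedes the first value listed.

-48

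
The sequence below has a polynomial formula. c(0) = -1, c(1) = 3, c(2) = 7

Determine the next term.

11

4, 4
First differences constant at 4.
7 + 4 = 11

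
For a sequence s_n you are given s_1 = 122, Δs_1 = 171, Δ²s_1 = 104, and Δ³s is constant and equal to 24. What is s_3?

568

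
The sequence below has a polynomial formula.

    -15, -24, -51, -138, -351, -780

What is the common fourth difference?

-24

D1: -9, -27, -87, -213, -429
D2: -18, -60, -126, -216
D3: -42, -66, -90
D4: -24, -24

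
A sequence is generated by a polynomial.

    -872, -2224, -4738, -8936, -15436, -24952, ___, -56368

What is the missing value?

Using the first 6 terms:
D1: -1352, -2514, -4198, -6500, -9516
D2: -1162, -1684, -2302, -3016
D3: -522, -618, -714
D4: -96, -96
Constant fourth difference = -96.
Extend forward: -714 − 96 = -810;  -3016 − 810 = -3826;  -9516 − 3826 = -13342;  -24952 − 13342 = -38294

-38294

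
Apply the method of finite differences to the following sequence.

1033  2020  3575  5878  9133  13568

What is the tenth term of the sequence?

48508

Δ: 987, 1555, 2303, 3255, 4435
Δ²: 568, 748, 952, 1180
Δ³: 180, 204, 228
Δ⁴: 24, 24
Constant fourth difference = 24, so extend:
228 + 24 = 252;  1180 + 252 = 1432;  4435 + 1432 = 5867;  13568 + 5867 = 19435
252 + 24 = 276;  1432 + 276 = 1708;  5867 + 1708 = 7575;  19435 + 7575 = 27010
276 + 24 = 300;  1708 + 300 = 2008;  7575 + 2008 = 9583;  27010 + 9583 = 36593
300 + 24 = 324;  2008 + 324 = 2332;  9583 + 2332 = 11915;  36593 + 11915 = 48508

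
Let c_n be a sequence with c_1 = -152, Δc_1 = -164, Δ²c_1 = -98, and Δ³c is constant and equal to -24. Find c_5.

Build the table forward from the leading diagonal:
D3: -24  -24  -24  -24  -24
D2: -98  -122  -146  -170  -194
D1: -164  -262  -384  -530  -700
c: -152  -316  -578  -962  -1492

-1492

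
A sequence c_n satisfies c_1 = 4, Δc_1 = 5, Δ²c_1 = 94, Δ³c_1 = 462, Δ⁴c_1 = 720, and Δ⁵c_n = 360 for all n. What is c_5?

Build the table forward from the leading diagonal:
Fifth differences: 360  360  360  360  360
Fourth differences: 720  1080  1440  1800  2160
Third differences: 462  1182  2262  3702  5502
Second differences: 94  556  1738  4000  7702
First differences: 5  99  655  2393  6393
c: 4  9  108  763  3156

3156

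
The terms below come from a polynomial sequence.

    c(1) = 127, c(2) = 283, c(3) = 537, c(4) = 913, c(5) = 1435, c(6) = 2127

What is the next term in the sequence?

156 , 254 , 376 , 522 , 692
98 , 122 , 146 , 170
24 , 24 , 24
The third differences are constant (24).
170 + 24 = 194;  692 + 194 = 886;  2127 + 886 = 3013

3013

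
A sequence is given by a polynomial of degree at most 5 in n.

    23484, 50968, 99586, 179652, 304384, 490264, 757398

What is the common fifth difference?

D1: 27484, 48618, 80066, 124732, 185880, 267134
D2: 21134, 31448, 44666, 61148, 81254
D3: 10314, 13218, 16482, 20106
D4: 2904, 3264, 3624
D5: 360, 360

360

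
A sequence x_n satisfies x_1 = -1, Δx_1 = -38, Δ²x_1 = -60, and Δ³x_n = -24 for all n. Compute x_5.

Build the table forward from the leading diagonal:
Δ³: -24  -24  -24  -24  -24
Δ²: -60  -84  -108  -132  -156
Δ: -38  -98  -182  -290  -422
x: -1  -39  -137  -319  -609

-609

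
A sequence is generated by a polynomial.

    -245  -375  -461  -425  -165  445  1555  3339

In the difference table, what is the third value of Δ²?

224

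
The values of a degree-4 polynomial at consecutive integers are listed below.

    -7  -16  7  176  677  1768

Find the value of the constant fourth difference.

72

First differences: -9, 23, 169, 501, 1091
Second differences: 32, 146, 332, 590
Third differences: 114, 186, 258
Fourth differences: 72, 72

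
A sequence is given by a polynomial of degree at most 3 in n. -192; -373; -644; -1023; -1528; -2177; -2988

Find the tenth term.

-181, -271, -379, -505, -649, -811
-90, -108, -126, -144, -162
-18, -18, -18, -18
The third differences are constant (-18).
-162 − 18 = -180;  -811 − 180 = -991;  -2988 − 991 = -3979
-180 − 18 = -198;  -991 − 198 = -1189;  -3979 − 1189 = -5168
-198 − 18 = -216;  -1189 − 216 = -1405;  -5168 − 1405 = -6573

-6573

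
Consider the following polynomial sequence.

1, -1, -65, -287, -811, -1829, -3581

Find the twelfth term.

D1: -2 , -64 , -222 , -524 , -1018 , -1752
D2: -62 , -158 , -302 , -494 , -734
D3: -96 , -144 , -192 , -240
D4: -48 , -48 , -48
Fourth differences constant at -48.
-240 − 48 = -288;  -734 − 288 = -1022;  -1752 − 1022 = -2774;  -3581 − 2774 = -6355
-288 − 48 = -336;  -1022 − 336 = -1358;  -2774 − 1358 = -4132;  -6355 − 4132 = -10487
-336 − 48 = -384;  -1358 − 384 = -1742;  -4132 − 1742 = -5874;  -10487 − 5874 = -16361
-384 − 48 = -432;  -1742 − 432 = -2174;  -5874 − 2174 = -8048;  -16361 − 8048 = -24409
-432 − 48 = -480;  -2174 − 480 = -2654;  -8048 − 2654 = -10702;  -24409 − 10702 = -35111

-35111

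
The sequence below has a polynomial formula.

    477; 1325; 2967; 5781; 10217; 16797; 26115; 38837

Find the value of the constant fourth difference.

First differences: 848, 1642, 2814, 4436, 6580, 9318, 12722
Second differences: 794, 1172, 1622, 2144, 2738, 3404
Third differences: 378, 450, 522, 594, 666
Fourth differences: 72, 72, 72, 72

72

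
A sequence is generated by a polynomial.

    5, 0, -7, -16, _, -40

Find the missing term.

-27

Using the first 4 terms:
-5, -7, -9
-2, -2
Constant second difference = -2.
Extend forward: -9 − 2 = -11;  -16 − 11 = -27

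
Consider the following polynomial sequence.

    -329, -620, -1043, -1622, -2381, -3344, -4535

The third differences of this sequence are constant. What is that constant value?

-24

First differences: -291, -423, -579, -759, -963, -1191
Second differences: -132, -156, -180, -204, -228
Third differences: -24, -24, -24, -24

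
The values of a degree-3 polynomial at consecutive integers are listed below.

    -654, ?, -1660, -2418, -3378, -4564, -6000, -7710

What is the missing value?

Using the last 6 terms:
-758  -960  -1186  -1436  -1710
-202  -226  -250  -274
-24  -24  -24
Constant third difference = -24.
Extend backward: -202 + 24 = -178;  -758 + 178 = -580;  -1660 + 580 = -1080

-1080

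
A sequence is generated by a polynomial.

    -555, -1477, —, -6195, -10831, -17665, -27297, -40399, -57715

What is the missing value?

-3229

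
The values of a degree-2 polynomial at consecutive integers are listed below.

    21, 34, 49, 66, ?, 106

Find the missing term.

Using the first 4 terms:
Δ: 13, 15, 17
Δ²: 2, 2
Constant second difference = 2.
Extend forward: 17 + 2 = 19;  66 + 19 = 85

85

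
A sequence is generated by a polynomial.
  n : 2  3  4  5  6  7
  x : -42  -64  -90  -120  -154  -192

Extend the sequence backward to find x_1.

-24

Δ: -22  -26  -30  -34  -38
Δ²: -4  -4  -4  -4
The second differences are constant at -4.
Work back: -22 + 4 = -18;  -42 + 18 = -24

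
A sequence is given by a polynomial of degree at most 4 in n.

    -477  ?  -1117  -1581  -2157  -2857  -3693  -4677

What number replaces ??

-753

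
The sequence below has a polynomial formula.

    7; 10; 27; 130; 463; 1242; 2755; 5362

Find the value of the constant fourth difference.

Δ: 3, 17, 103, 333, 779, 1513, 2607
Δ²: 14, 86, 230, 446, 734, 1094
Δ³: 72, 144, 216, 288, 360
Δ⁴: 72, 72, 72, 72

72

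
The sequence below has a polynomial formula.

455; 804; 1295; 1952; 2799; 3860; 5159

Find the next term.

349, 491, 657, 847, 1061, 1299
142, 166, 190, 214, 238
24, 24, 24, 24
Constant third difference = 24, so extend:
238 + 24 = 262;  1299 + 262 = 1561;  5159 + 1561 = 6720

6720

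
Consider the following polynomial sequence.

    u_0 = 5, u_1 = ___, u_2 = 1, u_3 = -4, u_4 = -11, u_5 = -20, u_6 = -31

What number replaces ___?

Using the last 5 terms:
Δ: -5, -7, -9, -11
Δ²: -2, -2, -2
Constant second difference = -2.
Extend backward: -5 + 2 = -3;  1 + 3 = 4

4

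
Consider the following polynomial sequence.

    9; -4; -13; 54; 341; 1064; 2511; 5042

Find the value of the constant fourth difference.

D1: -13, -9, 67, 287, 723, 1447, 2531
D2: 4, 76, 220, 436, 724, 1084
D3: 72, 144, 216, 288, 360
D4: 72, 72, 72, 72

72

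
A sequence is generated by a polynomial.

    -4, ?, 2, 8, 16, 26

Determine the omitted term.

-2

Using the last 4 terms:
D1: 6  8  10
D2: 2  2
Constant second difference = 2.
Extend backward: 6 − 2 = 4;  2 − 4 = -2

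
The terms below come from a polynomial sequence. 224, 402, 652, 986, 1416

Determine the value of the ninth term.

4336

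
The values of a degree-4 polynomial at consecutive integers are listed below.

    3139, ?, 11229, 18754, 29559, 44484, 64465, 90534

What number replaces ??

6240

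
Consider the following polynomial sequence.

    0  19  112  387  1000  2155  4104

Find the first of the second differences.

74

D1: 19, 93, 275, 613, 1155, 1949
D2: 74, 182, 338, 542, 794
D3: 108, 156, 204, 252
D4: 48, 48, 48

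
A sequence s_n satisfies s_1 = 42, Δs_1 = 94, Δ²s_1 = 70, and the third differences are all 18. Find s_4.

Build the table forward from the leading diagonal:
Δ³: 18, 18, 18, 18
Δ²: 70, 88, 106, 124
Δ: 94, 164, 252, 358
s: 42, 136, 300, 552

552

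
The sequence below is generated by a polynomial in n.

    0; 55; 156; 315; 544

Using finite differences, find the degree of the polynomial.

D1: 55, 101, 159, 229
D2: 46, 58, 70
D3: 12, 12
The third differences are constant, so the polynomial has degree 3.

3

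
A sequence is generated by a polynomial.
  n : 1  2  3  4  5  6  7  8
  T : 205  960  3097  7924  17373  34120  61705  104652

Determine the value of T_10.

Δ: 755 , 2137 , 4827 , 9449 , 16747 , 27585 , 42947
Δ²: 1382 , 2690 , 4622 , 7298 , 10838 , 15362
Δ³: 1308 , 1932 , 2676 , 3540 , 4524
Δ⁴: 624 , 744 , 864 , 984
Δ⁵: 120 , 120 , 120
Fifth differences constant at 120.
984 + 120 = 1104;  4524 + 1104 = 5628;  15362 + 5628 = 20990;  42947 + 20990 = 63937;  104652 + 63937 = 168589
1104 + 120 = 1224;  5628 + 1224 = 6852;  20990 + 6852 = 27842;  63937 + 27842 = 91779;  168589 + 91779 = 260368

260368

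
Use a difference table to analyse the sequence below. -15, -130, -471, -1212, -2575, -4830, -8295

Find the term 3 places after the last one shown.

-29850

-115 , -341 , -741 , -1363 , -2255 , -3465
-226 , -400 , -622 , -892 , -1210
-174 , -222 , -270 , -318
-48 , -48 , -48
Fourth differences constant at -48.
-318 − 48 = -366;  -1210 − 366 = -1576;  -3465 − 1576 = -5041;  -8295 − 5041 = -13336
-366 − 48 = -414;  -1576 − 414 = -1990;  -5041 − 1990 = -7031;  -13336 − 7031 = -20367
-414 − 48 = -462;  -1990 − 462 = -2452;  -7031 − 2452 = -9483;  -20367 − 9483 = -29850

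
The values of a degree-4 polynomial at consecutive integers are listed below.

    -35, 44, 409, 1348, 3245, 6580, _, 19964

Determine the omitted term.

11929

Using the first 6 terms:
First differences: 79, 365, 939, 1897, 3335
Second differences: 286, 574, 958, 1438
Third differences: 288, 384, 480
Fourth differences: 96, 96
Constant fourth difference = 96.
Extend forward: 480 + 96 = 576;  1438 + 576 = 2014;  3335 + 2014 = 5349;  6580 + 5349 = 11929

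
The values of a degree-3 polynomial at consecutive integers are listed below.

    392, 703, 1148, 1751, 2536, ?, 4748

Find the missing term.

3527

Using the first 5 terms:
D1: 311, 445, 603, 785
D2: 134, 158, 182
D3: 24, 24
Constant third difference = 24.
Extend forward: 182 + 24 = 206;  785 + 206 = 991;  2536 + 991 = 3527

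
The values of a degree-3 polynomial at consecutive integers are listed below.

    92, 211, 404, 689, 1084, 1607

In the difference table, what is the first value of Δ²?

74

D1: 119, 193, 285, 395, 523
D2: 74, 92, 110, 128
D3: 18, 18, 18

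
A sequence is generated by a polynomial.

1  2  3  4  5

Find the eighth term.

Δ: 1, 1, 1, 1
Constant first difference = 1, so extend:
5 + 1 = 6
6 + 1 = 7
7 + 1 = 8

8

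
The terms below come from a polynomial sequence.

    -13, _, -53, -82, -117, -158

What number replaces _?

Using the last 4 terms:
-29  -35  -41
-6  -6
Constant second difference = -6.
Extend backward: -29 + 6 = -23;  -53 + 23 = -30

-30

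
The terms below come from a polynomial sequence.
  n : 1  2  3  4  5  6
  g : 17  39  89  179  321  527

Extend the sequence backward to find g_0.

D1: 22  50  90  142  206
D2: 28  40  52  64
D3: 12  12  12
The third differences are constant at 12.
Work back: 28 − 12 = 16;  22 − 16 = 6;  17 − 6 = 11

11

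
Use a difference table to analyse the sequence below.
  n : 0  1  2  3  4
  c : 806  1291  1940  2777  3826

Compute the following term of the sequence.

5111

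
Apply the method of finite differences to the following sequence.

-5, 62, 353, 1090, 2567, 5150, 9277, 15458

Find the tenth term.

67 , 291 , 737 , 1477 , 2583 , 4127 , 6181
224 , 446 , 740 , 1106 , 1544 , 2054
222 , 294 , 366 , 438 , 510
72 , 72 , 72 , 72
The fourth differences are constant (72).
510 + 72 = 582;  2054 + 582 = 2636;  6181 + 2636 = 8817;  15458 + 8817 = 24275
582 + 72 = 654;  2636 + 654 = 3290;  8817 + 3290 = 12107;  24275 + 12107 = 36382

36382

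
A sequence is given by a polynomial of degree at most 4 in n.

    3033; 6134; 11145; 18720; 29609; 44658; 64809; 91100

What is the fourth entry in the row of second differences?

4160

Δ: 3101, 5011, 7575, 10889, 15049, 20151, 26291
Δ²: 1910, 2564, 3314, 4160, 5102, 6140
Δ³: 654, 750, 846, 942, 1038
Δ⁴: 96, 96, 96, 96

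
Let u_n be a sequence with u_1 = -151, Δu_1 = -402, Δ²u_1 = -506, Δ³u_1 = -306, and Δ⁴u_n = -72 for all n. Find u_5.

-6091

Build the table forward from the leading diagonal:
D4: -72, -72, -72, -72, -72
D3: -306, -378, -450, -522, -594
D2: -506, -812, -1190, -1640, -2162
D1: -402, -908, -1720, -2910, -4550
u: -151, -553, -1461, -3181, -6091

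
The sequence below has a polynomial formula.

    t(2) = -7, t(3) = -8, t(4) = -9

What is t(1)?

-1, -1
The first differences are constant at -1.
Work back: -7 + 1 = -6

-6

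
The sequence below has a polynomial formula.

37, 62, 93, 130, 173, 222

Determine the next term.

277

First differences: 25, 31, 37, 43, 49
Second differences: 6, 6, 6, 6
Constant second difference = 6, so extend:
49 + 6 = 55;  222 + 55 = 277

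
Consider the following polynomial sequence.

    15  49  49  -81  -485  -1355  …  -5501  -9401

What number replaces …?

-2931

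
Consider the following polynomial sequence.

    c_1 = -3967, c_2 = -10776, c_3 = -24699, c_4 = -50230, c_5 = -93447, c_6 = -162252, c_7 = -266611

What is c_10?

-928672

-6809  -13923  -25531  -43217  -68805  -104359
-7114  -11608  -17686  -25588  -35554
-4494  -6078  -7902  -9966
-1584  -1824  -2064
-240  -240
The fifth differences are constant (-240).
-2064 − 240 = -2304;  -9966 − 2304 = -12270;  -35554 − 12270 = -47824;  -104359 − 47824 = -152183;  -266611 − 152183 = -418794
-2304 − 240 = -2544;  -12270 − 2544 = -14814;  -47824 − 14814 = -62638;  -152183 − 62638 = -214821;  -418794 − 214821 = -633615
-2544 − 240 = -2784;  -14814 − 2784 = -17598;  -62638 − 17598 = -80236;  -214821 − 80236 = -295057;  -633615 − 295057 = -928672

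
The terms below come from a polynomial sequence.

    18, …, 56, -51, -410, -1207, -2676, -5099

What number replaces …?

49

Using the last 6 terms:
D1: -107  -359  -797  -1469  -2423
D2: -252  -438  -672  -954
D3: -186  -234  -282
D4: -48  -48
Constant fourth difference = -48.
Extend backward: -186 + 48 = -138;  -252 + 138 = -114;  -107 + 114 = 7;  56 − 7 = 49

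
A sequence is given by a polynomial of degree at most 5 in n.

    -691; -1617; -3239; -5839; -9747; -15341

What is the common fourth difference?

-48

D1: -926, -1622, -2600, -3908, -5594
D2: -696, -978, -1308, -1686
D3: -282, -330, -378
D4: -48, -48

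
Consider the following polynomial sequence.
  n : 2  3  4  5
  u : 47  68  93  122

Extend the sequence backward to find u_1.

First differences: 21  25  29
Second differences: 4  4
The second differences are constant at 4.
Work back: 21 − 4 = 17;  47 − 17 = 30

30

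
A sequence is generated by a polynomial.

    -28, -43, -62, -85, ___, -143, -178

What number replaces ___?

Using the first 4 terms:
D1: -15, -19, -23
D2: -4, -4
Constant second difference = -4.
Extend forward: -23 − 4 = -27;  -85 − 27 = -112

-112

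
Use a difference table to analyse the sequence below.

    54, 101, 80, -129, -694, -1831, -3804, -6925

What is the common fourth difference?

First differences: 47, -21, -209, -565, -1137, -1973, -3121
Second differences: -68, -188, -356, -572, -836, -1148
Third differences: -120, -168, -216, -264, -312
Fourth differences: -48, -48, -48, -48

-48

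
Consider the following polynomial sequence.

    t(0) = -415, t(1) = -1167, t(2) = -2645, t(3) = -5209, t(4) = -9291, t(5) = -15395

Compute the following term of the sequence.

-24097

-752, -1478, -2564, -4082, -6104
-726, -1086, -1518, -2022
-360, -432, -504
-72, -72
Fourth differences constant at -72.
-504 − 72 = -576;  -2022 − 576 = -2598;  -6104 − 2598 = -8702;  -15395 − 8702 = -24097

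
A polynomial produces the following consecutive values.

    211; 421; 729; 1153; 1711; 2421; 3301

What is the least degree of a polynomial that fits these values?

First differences: 210, 308, 424, 558, 710, 880
Second differences: 98, 116, 134, 152, 170
Third differences: 18, 18, 18, 18
The third differences are constant, so the polynomial has degree 3.

3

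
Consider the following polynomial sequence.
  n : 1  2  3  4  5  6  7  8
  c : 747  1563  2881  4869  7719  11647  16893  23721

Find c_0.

289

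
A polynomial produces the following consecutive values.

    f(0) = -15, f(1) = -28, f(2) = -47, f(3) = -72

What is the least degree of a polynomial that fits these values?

First differences: -13, -19, -25
Second differences: -6, -6
The second differences are constant, so the polynomial has degree 2.

2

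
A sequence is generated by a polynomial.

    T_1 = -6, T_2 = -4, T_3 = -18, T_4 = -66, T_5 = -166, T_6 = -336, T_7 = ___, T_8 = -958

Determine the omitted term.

-594

Using the first 6 terms:
First differences: 2, -14, -48, -100, -170
Second differences: -16, -34, -52, -70
Third differences: -18, -18, -18
Constant third difference = -18.
Extend forward: -70 − 18 = -88;  -170 − 88 = -258;  -336 − 258 = -594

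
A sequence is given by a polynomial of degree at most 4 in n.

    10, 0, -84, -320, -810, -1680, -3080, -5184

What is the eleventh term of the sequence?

-17820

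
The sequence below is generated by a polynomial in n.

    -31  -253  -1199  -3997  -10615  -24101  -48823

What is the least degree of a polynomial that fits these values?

5

D1: -222, -946, -2798, -6618, -13486, -24722
D2: -724, -1852, -3820, -6868, -11236
D3: -1128, -1968, -3048, -4368
D4: -840, -1080, -1320
D5: -240, -240
The fifth differences are constant, so the polynomial has degree 5.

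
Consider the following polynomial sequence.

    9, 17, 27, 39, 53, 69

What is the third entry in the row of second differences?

D1: 8, 10, 12, 14, 16
D2: 2, 2, 2, 2

2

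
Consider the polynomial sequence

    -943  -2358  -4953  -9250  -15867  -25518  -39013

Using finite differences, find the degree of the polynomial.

4

D1: -1415, -2595, -4297, -6617, -9651, -13495
D2: -1180, -1702, -2320, -3034, -3844
D3: -522, -618, -714, -810
D4: -96, -96, -96
The fourth differences are constant, so the polynomial has degree 4.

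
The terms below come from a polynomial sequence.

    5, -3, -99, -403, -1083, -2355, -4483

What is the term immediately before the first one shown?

-8  -96  -304  -680  -1272  -2128
-88  -208  -376  -592  -856
-120  -168  -216  -264
-48  -48  -48
The fourth differences are constant at -48.
Work back: -120 + 48 = -72;  -88 + 72 = -16;  -8 + 16 = 8;  5 − 8 = -3

-3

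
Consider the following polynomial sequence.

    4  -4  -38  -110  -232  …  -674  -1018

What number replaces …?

Using the first 5 terms:
-8, -34, -72, -122
-26, -38, -50
-12, -12
Constant third difference = -12.
Extend forward: -50 − 12 = -62;  -122 − 62 = -184;  -232 − 184 = -416

-416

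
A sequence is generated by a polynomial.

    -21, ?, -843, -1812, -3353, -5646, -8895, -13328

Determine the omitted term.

-290

Using the last 6 terms:
Δ: -969  -1541  -2293  -3249  -4433
Δ²: -572  -752  -956  -1184
Δ³: -180  -204  -228
Δ⁴: -24  -24
Constant fourth difference = -24.
Extend backward: -180 + 24 = -156;  -572 + 156 = -416;  -969 + 416 = -553;  -843 + 553 = -290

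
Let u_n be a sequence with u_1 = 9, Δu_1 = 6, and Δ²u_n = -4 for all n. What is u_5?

9

Build the table forward from the leading diagonal:
D2: -4, -4, -4, -4, -4
D1: 6, 2, -2, -6, -10
u: 9, 15, 17, 15, 9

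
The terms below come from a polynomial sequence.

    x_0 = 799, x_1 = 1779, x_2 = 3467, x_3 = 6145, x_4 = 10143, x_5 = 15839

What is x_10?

86379

980 , 1688 , 2678 , 3998 , 5696
708 , 990 , 1320 , 1698
282 , 330 , 378
48 , 48
Constant fourth difference = 48, so extend:
378 + 48 = 426;  1698 + 426 = 2124;  5696 + 2124 = 7820;  15839 + 7820 = 23659
426 + 48 = 474;  2124 + 474 = 2598;  7820 + 2598 = 10418;  23659 + 10418 = 34077
474 + 48 = 522;  2598 + 522 = 3120;  10418 + 3120 = 13538;  34077 + 13538 = 47615
522 + 48 = 570;  3120 + 570 = 3690;  13538 + 3690 = 17228;  47615 + 17228 = 64843
570 + 48 = 618;  3690 + 618 = 4308;  17228 + 4308 = 21536;  64843 + 21536 = 86379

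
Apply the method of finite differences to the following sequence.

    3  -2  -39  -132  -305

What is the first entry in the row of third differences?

-24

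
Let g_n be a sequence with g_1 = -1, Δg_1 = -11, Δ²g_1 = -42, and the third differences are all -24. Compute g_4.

-184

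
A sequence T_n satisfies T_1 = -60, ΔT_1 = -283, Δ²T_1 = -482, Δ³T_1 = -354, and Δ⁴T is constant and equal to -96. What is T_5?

-5596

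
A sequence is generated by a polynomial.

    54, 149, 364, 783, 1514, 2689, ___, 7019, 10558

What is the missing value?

Using the first 6 terms:
D1: 95  215  419  731  1175
D2: 120  204  312  444
D3: 84  108  132
D4: 24  24
Constant fourth difference = 24.
Extend forward: 132 + 24 = 156;  444 + 156 = 600;  1175 + 600 = 1775;  2689 + 1775 = 4464

4464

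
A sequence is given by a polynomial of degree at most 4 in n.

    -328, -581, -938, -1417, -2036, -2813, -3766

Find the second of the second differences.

D1: -253, -357, -479, -619, -777, -953
D2: -104, -122, -140, -158, -176
D3: -18, -18, -18, -18

-122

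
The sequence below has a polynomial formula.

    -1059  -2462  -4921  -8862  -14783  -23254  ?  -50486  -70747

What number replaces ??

Using the first 6 terms:
D1: -1403, -2459, -3941, -5921, -8471
D2: -1056, -1482, -1980, -2550
D3: -426, -498, -570
D4: -72, -72
Constant fourth difference = -72.
Extend forward: -570 − 72 = -642;  -2550 − 642 = -3192;  -8471 − 3192 = -11663;  -23254 − 11663 = -34917

-34917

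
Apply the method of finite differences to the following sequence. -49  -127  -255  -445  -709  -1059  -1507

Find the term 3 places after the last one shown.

-3559

First differences: -78, -128, -190, -264, -350, -448
Second differences: -50, -62, -74, -86, -98
Third differences: -12, -12, -12, -12
The third differences are constant (-12).
-98 − 12 = -110;  -448 − 110 = -558;  -1507 − 558 = -2065
-110 − 12 = -122;  -558 − 122 = -680;  -2065 − 680 = -2745
-122 − 12 = -134;  -680 − 134 = -814;  -2745 − 814 = -3559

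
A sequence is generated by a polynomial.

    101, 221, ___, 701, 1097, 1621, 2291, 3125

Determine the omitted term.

415

Using the last 5 terms:
First differences: 396  524  670  834
Second differences: 128  146  164
Third differences: 18  18
Constant third difference = 18.
Extend backward: 128 − 18 = 110;  396 − 110 = 286;  701 − 286 = 415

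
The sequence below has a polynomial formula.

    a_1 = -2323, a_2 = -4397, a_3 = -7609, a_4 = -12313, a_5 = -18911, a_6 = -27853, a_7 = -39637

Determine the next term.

D1: -2074 , -3212 , -4704 , -6598 , -8942 , -11784
D2: -1138 , -1492 , -1894 , -2344 , -2842
D3: -354 , -402 , -450 , -498
D4: -48 , -48 , -48
Constant fourth difference = -48, so extend:
-498 − 48 = -546;  -2842 − 546 = -3388;  -11784 − 3388 = -15172;  -39637 − 15172 = -54809

-54809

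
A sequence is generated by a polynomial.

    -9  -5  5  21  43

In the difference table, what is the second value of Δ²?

6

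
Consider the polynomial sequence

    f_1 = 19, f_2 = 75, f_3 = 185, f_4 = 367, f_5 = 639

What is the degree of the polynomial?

First differences: 56, 110, 182, 272
Second differences: 54, 72, 90
Third differences: 18, 18
The third differences are constant, so the polynomial has degree 3.

3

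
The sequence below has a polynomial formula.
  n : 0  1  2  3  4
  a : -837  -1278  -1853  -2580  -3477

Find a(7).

-7368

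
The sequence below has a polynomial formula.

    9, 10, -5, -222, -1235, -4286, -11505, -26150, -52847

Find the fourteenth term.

D1: 1, -15, -217, -1013, -3051, -7219, -14645, -26697
D2: -16, -202, -796, -2038, -4168, -7426, -12052
D3: -186, -594, -1242, -2130, -3258, -4626
D4: -408, -648, -888, -1128, -1368
D5: -240, -240, -240, -240
The fifth differences are constant (-240).
-1368 − 240 = -1608;  -4626 − 1608 = -6234;  -12052 − 6234 = -18286;  -26697 − 18286 = -44983;  -52847 − 44983 = -97830
-1608 − 240 = -1848;  -6234 − 1848 = -8082;  -18286 − 8082 = -26368;  -44983 − 26368 = -71351;  -97830 − 71351 = -169181
-1848 − 240 = -2088;  -8082 − 2088 = -10170;  -26368 − 10170 = -36538;  -71351 − 36538 = -107889;  -169181 − 107889 = -277070
-2088 − 240 = -2328;  -10170 − 2328 = -12498;  -36538 − 12498 = -49036;  -107889 − 49036 = -156925;  -277070 − 156925 = -433995
-2328 − 240 = -2568;  -12498 − 2568 = -15066;  -49036 − 15066 = -64102;  -156925 − 64102 = -221027;  -433995 − 221027 = -655022

-655022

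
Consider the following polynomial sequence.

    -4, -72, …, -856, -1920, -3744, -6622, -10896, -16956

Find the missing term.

-306

Using the last 6 terms:
Δ: -1064, -1824, -2878, -4274, -6060
Δ²: -760, -1054, -1396, -1786
Δ³: -294, -342, -390
Δ⁴: -48, -48
Constant fourth difference = -48.
Extend backward: -294 + 48 = -246;  -760 + 246 = -514;  -1064 + 514 = -550;  -856 + 550 = -306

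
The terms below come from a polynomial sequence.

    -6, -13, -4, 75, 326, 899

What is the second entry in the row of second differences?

70

D1: -7, 9, 79, 251, 573
D2: 16, 70, 172, 322
D3: 54, 102, 150
D4: 48, 48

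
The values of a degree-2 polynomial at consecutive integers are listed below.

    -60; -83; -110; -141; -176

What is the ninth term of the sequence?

First differences: -23 , -27 , -31 , -35
Second differences: -4 , -4 , -4
Constant second difference = -4, so extend:
-35 − 4 = -39;  -176 − 39 = -215
-39 − 4 = -43;  -215 − 43 = -258
-43 − 4 = -47;  -258 − 47 = -305
-47 − 4 = -51;  -305 − 51 = -356

-356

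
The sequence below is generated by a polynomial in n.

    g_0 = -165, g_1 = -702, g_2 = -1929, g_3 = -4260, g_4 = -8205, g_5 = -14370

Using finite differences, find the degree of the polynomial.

4

-537, -1227, -2331, -3945, -6165
-690, -1104, -1614, -2220
-414, -510, -606
-96, -96
The fourth differences are constant, so the polynomial has degree 4.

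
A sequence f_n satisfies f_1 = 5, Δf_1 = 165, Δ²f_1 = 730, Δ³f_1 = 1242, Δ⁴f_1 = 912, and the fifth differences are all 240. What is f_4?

3932

Build the table forward from the leading diagonal:
Δ⁵: 240, 240, 240, 240
Δ⁴: 912, 1152, 1392, 1632
Δ³: 1242, 2154, 3306, 4698
Δ²: 730, 1972, 4126, 7432
Δ: 165, 895, 2867, 6993
f: 5, 170, 1065, 3932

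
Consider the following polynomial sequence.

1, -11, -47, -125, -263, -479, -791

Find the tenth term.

-2483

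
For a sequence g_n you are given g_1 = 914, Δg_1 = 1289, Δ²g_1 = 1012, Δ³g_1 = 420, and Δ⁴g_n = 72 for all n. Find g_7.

Build the table forward from the leading diagonal:
Fourth differences: 72, 72, 72, 72, 72, 72, 72
Third differences: 420, 492, 564, 636, 708, 780, 852
Second differences: 1012, 1432, 1924, 2488, 3124, 3832, 4612
First differences: 1289, 2301, 3733, 5657, 8145, 11269, 15101
g: 914, 2203, 4504, 8237, 13894, 22039, 33308

33308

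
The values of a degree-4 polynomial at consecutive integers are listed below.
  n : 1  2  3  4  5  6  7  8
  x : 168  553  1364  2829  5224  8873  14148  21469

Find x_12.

385 , 811 , 1465 , 2395 , 3649 , 5275 , 7321
426 , 654 , 930 , 1254 , 1626 , 2046
228 , 276 , 324 , 372 , 420
48 , 48 , 48 , 48
The fourth differences are constant (48).
420 + 48 = 468;  2046 + 468 = 2514;  7321 + 2514 = 9835;  21469 + 9835 = 31304
468 + 48 = 516;  2514 + 516 = 3030;  9835 + 3030 = 12865;  31304 + 12865 = 44169
516 + 48 = 564;  3030 + 564 = 3594;  12865 + 3594 = 16459;  44169 + 16459 = 60628
564 + 48 = 612;  3594 + 612 = 4206;  16459 + 4206 = 20665;  60628 + 20665 = 81293

81293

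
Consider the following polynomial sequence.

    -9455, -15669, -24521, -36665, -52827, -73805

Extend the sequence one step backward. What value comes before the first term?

-5297

Δ: -6214  -8852  -12144  -16162  -20978
Δ²: -2638  -3292  -4018  -4816
Δ³: -654  -726  -798
Δ⁴: -72  -72
The fourth differences are constant at -72.
Work back: -654 + 72 = -582;  -2638 + 582 = -2056;  -6214 + 2056 = -4158;  -9455 + 4158 = -5297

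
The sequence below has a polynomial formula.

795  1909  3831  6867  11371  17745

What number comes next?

Δ: 1114, 1922, 3036, 4504, 6374
Δ²: 808, 1114, 1468, 1870
Δ³: 306, 354, 402
Δ⁴: 48, 48
Constant fourth difference = 48, so extend:
402 + 48 = 450;  1870 + 450 = 2320;  6374 + 2320 = 8694;  17745 + 8694 = 26439

26439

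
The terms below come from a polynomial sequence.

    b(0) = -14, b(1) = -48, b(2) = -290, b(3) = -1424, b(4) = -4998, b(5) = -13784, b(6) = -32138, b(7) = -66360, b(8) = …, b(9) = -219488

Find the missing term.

-125054

Using the first 8 terms:
D1: -34, -242, -1134, -3574, -8786, -18354, -34222
D2: -208, -892, -2440, -5212, -9568, -15868
D3: -684, -1548, -2772, -4356, -6300
D4: -864, -1224, -1584, -1944
D5: -360, -360, -360
Constant fifth difference = -360.
Extend forward: -1944 − 360 = -2304;  -6300 − 2304 = -8604;  -15868 − 8604 = -24472;  -34222 − 24472 = -58694;  -66360 − 58694 = -125054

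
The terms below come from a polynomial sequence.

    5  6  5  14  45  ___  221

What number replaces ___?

110

Using the first 5 terms:
D1: 1  -1  9  31
D2: -2  10  22
D3: 12  12
Constant third difference = 12.
Extend forward: 22 + 12 = 34;  31 + 34 = 65;  45 + 65 = 110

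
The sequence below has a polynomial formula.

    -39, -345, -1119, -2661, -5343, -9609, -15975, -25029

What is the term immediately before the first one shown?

27

D1: -306, -774, -1542, -2682, -4266, -6366, -9054
D2: -468, -768, -1140, -1584, -2100, -2688
D3: -300, -372, -444, -516, -588
D4: -72, -72, -72, -72
The fourth differences are constant at -72.
Work back: -300 + 72 = -228;  -468 + 228 = -240;  -306 + 240 = -66;  -39 + 66 = 27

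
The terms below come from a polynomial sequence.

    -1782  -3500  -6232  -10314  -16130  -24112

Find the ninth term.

-1718 , -2732 , -4082 , -5816 , -7982
-1014 , -1350 , -1734 , -2166
-336 , -384 , -432
-48 , -48
Fourth differences constant at -48.
-432 − 48 = -480;  -2166 − 480 = -2646;  -7982 − 2646 = -10628;  -24112 − 10628 = -34740
-480 − 48 = -528;  -2646 − 528 = -3174;  -10628 − 3174 = -13802;  -34740 − 13802 = -48542
-528 − 48 = -576;  -3174 − 576 = -3750;  -13802 − 3750 = -17552;  -48542 − 17552 = -66094

-66094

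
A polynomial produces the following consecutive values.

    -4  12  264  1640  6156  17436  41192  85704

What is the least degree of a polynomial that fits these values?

Δ: 16, 252, 1376, 4516, 11280, 23756, 44512
Δ²: 236, 1124, 3140, 6764, 12476, 20756
Δ³: 888, 2016, 3624, 5712, 8280
Δ⁴: 1128, 1608, 2088, 2568
Δ⁵: 480, 480, 480
The fifth differences are constant, so the polynomial has degree 5.

5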